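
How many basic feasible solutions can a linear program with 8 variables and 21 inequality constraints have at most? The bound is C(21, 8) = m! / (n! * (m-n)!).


Each vertex corresponds to some choice of n active constraints out of m, so the number of vertices is at most C(m, n) = m! / (n!(m-n)!).
m = 21, n = 8
Numerator: 21 * 20 * 19 * 18 * 17 * 16 * 15 * 14
Denominator: 8! = 40320
C(21, 8) = 203490


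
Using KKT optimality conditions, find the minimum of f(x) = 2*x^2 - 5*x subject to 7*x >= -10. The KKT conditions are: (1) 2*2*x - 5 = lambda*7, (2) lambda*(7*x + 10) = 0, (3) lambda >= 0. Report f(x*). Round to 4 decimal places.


Step 1: Try lambda = 0 (constraint inactive).
Stationarity: 2*2*x - 5 = 0
x* = 5/(2*2) = 1.25
Check constraint: 7*1.25 = 8.75 >= -10 -- satisfied.
Step 2: Compute optimal value.
f(x*) = 2*1.25^2 - 5*1.25 = -3.125


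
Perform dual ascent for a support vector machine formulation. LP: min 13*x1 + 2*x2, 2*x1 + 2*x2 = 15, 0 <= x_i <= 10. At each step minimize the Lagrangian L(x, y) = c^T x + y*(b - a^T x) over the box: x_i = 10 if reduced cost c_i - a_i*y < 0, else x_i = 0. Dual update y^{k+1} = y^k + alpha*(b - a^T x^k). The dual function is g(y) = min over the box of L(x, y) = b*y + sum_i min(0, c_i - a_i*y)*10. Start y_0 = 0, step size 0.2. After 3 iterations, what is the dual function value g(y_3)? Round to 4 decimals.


Dual ascent for LP: min 13*x1 + 2*x2, 2*x1 + 2*x2 = 15, 0 <= x_i <= 10
Step 1: y^k = 0.0, reduced costs: (13.0, 2.0)
  x^k = (0.0, 0.0), subgradient = b - a^T x = 15.0
  y^{k+1} = 0.0 + 0.2*15.0 = 3.0
Step 2: y^k = 3.0, reduced costs: (7.0, -4.0)
  x^k = (0.0, 10.0), subgradient = b - a^T x = -5.0
  y^{k+1} = 3.0 + 0.2*-5.0 = 2.0
Step 3: y^k = 2.0, reduced costs: (9.0, -2.0)
  x^k = (0.0, 10.0), subgradient = b - a^T x = -5.0
  y^{k+1} = 2.0 + 0.2*-5.0 = 1.0
Dual objective at y_3 = 1.0: reduced costs (11.0, 0.0), box minimizer x = (0.0, 0.0)
g(y_3) = b*y + (c1 - a1*y)*x1 + (c2 - a2*y)*x2 = 15*1.0 + 11.0*0.0 + 0.0*0.0 = 15.0 + 0.0 + 0.0 = 15.0


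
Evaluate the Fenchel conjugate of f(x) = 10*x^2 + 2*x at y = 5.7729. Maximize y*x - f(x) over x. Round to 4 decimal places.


f*(y) = sup_x {y*x - a*x^2 - b*x} = sup_x {(y-b)*x - a*x^2}
FOC: (y - b) - 2a*x = 0 => x* = (y - b)/(2a)
x* = (5.7729 - 2)/(2*10) = 0.1886
f*(5.7729) = (y-b)^2/(4a) = (5.7729 - 2)^2/(4*10)
= 14.2348/40 = 0.3559


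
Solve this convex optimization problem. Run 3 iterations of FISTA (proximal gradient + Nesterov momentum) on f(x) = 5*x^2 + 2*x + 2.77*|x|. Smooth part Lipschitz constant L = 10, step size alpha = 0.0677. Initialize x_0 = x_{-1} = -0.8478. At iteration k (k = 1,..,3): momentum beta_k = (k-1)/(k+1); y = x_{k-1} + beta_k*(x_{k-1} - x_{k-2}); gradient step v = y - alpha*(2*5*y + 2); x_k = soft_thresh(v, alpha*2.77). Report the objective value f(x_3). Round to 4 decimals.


FISTA on f(x) = 5*x^2 + 2*x + 2.77*|x|
L = 10, alpha = 0.0677
Iteration 1: beta = 0.0, y = -0.8478 + 0.0*(-0.8478 + 0.8478) = -0.8478
  grad(y) = -6.478, v = y - alpha*grad = -0.4092
  prox(v) = soft_thresh(-0.4092, 0.1875) = -0.2217
Iteration 2: beta = 0.3333, y = -0.2217 + 0.3333*(-0.2217 + 0.8478) = -0.013
  grad(y) = 1.8699, v = y - alpha*grad = -0.1396
  prox(v) = soft_thresh(-0.1396, 0.1875) = 0.0
Iteration 3: beta = 0.5, y = 0.0 + 0.5*(0.0 + 0.2217) = 0.1109
  grad(y) = 3.1086, v = y - alpha*grad = -0.0996
  prox(v) = soft_thresh(-0.0996, 0.1875) = 0.0
f(x_3) = 5*0.0^2 + 2*0.0 + 2.77*|0.0| = 0.0


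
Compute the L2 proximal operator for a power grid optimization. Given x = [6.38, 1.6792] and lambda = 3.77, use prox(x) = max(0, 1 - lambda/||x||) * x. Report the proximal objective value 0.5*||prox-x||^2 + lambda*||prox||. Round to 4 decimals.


Step 1: Compute ||x||.
||x|| = 6.5973
Step 2: Compute scaling factor.
scale = max(0, 1 - 3.77/6.5973) = 0.4286
Step 3: prox(x) = [2.7342, 0.7196]
||prox(x)|| = 2.8273
Step 4: Proximal objective.
0.5*||prox-x||^2 = 7.1065
lambda*||prox|| = 10.6589
Total = 17.7653


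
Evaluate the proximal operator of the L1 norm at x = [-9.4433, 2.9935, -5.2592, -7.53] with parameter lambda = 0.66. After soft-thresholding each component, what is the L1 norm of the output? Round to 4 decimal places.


Soft-thresholding with lambda = 0.66:
prox(-9.4433) = sign(-9.4433)*max(|-9.4433| - 0.66, 0) = -8.7833
prox(2.9935) = sign(2.9935)*max(|2.9935| - 0.66, 0) = 2.3335
prox(-5.2592) = sign(-5.2592)*max(|-5.2592| - 0.66, 0) = -4.5992
prox(-7.53) = sign(-7.53)*max(|-7.53| - 0.66, 0) = -6.87
prox(x) = [-8.7833, 2.3335, -4.5992, -6.87]
||prox(x)||_1 = 8.7833 + 2.3335 + 4.5992 + 6.87 = 22.586


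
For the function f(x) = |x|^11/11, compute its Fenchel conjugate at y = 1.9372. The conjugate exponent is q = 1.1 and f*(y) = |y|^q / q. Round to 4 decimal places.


The conjugate exponent q satisfies 1/p + 1/q = 1.
p = 11, so q = 11/(11 - 1) = 1.1
|y|^q = 1.9372^1.1 = 2.0696
f*(1.9372) = 2.0696 / 1.1 = 1.8815


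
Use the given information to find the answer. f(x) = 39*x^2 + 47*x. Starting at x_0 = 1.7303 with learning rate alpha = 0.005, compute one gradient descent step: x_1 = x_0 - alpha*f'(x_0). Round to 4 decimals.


We compute the gradient at x_0 and apply the update.
f'(x) = 78*x + 47
f'(1.7303) = 78*1.7303 + 47 = 181.9634
x_1 = 1.7303 - 0.005*181.9634 = 0.8205


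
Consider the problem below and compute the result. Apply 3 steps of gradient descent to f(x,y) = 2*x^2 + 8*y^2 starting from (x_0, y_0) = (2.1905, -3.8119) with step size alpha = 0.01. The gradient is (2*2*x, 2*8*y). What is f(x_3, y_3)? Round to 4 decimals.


Gradient descent on f(x,y) = 2*x^2 + 8*y^2.
Starting point: (2.1905, -3.8119), alpha = 0.01
Step 1: grad_x = 2*2*2.1905 = 8.762, grad_y = 2*8*-3.8119 = -60.9904
  x_1 = 2.1905 - 0.01*8.762 = 2.1029
  y_1 = -3.8119 - 0.01*-60.9904 = -3.202
Step 2: grad_x = 2*2*2.1029 = 8.4115, grad_y = 2*8*-3.202 = -51.2319
  x_2 = 2.1029 - 0.01*8.4115 = 2.0188
  y_2 = -3.202 - 0.01*-51.2319 = -2.6897
Step 3: grad_x = 2*2*2.0188 = 8.0751, grad_y = 2*8*-2.6897 = -43.0348
  x_3 = 2.0188 - 0.01*8.0751 = 1.938
  y_3 = -2.6897 - 0.01*-43.0348 = -2.2593
f(1.938, -2.2593) = 2*1.938^2 + 8*(-2.2593)^2 = 48.3483


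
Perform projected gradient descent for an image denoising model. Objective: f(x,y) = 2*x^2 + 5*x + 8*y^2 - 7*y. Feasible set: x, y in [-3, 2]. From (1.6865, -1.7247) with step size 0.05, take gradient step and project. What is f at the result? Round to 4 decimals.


Step 1: Compute gradient at (1.6865, -1.7247).
grad_x = 2*2*1.6865 + 5 = 11.746
grad_y = 2*8*-1.7247 - 7 = -34.5952
Step 2: Gradient step.
x_raw = 1.6865 - 0.05*11.746 = 1.0992
y_raw = -1.7247 - 0.05*-34.5952 = 0.0051
Step 3: Project onto [-3, 2].
x_proj = clip(1.0992) = 1.0992
y_proj = clip(0.0051) = 0.0051
Step 4: Evaluate f.
f(1.0992, 0.0051) = 7.8773


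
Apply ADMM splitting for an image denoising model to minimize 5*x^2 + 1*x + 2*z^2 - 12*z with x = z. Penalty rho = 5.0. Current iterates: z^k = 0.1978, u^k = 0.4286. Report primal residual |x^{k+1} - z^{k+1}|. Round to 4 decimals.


ADMM iteration with rho = 5.0, z^k = 0.1978, u^k = 0.4286
Step 1: x-update.
Minimize 5*x^2 + 1*x + (5.0/2)*(x - 0.1978 + 0.4286)^2
FOC: (2*5 + 5.0)*x = -1 + 5.0*(0.1978 - 0.4286)
x^{k+1} = -0.1436
Step 2: z-update.
Minimize 2*z^2 - 12*z + (5.0/2)*(-0.1436 - z + 0.4286)^2
FOC: (2*2 + 5.0)*z = 12 + 5.0*(-0.1436 + 0.4286)
z^{k+1} = 1.4917
Step 3: u-update.
u^{k+1} = 0.4286 - 0.1436 - 1.4917 = -1.2067
Step 4: Primal residual = |-0.1436 - 1.4917| = 1.6353


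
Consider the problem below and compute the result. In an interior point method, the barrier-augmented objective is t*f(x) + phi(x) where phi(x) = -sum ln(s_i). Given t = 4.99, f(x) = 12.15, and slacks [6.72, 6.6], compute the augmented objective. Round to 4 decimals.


Step 1: Compute log-barrier.
ln values: [1.9051, 1.8871]
phi = -(1.9051 + 1.8871) = -3.7922
Step 2: Compute augmented objective.
t*f(x) = 4.99*12.15 = 60.6285
Total = 60.6285 - 3.7922 = 56.8363


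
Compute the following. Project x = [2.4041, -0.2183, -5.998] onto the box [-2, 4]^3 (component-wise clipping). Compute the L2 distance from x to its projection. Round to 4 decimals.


Project each component onto [-2, 4].
clip(2.4041) = 2.4041, clip(-0.2183) = -0.2183, clip(-5.998) = -2.0
Projection = [2.4041, -0.2183, -2.0]
Squared diffs: [0.0, 0.0, 15.984]
Distance = sqrt(15.984) = 3.998


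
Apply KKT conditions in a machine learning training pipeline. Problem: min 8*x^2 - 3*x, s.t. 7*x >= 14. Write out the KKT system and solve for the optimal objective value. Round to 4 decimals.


Step 1: Try lambda = 0 (constraint inactive).
x_unc = 3/(2*8) = 0.1875
Check: 7*0.1875 = 1.3125 < 14 -- violated!
Step 2: Constraint must be active: 7*x = 14
x* = 14/7 = 2.0
lambda = (2*8*2.0 - 3)/7 = 4.1429
Step 3: Compute optimal value.
f(x*) = 8*2.0^2 - 3*2.0 = 26.0


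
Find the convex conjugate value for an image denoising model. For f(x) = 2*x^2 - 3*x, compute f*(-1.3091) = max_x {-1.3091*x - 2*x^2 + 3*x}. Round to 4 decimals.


f*(y) = sup_x {y*x - a*x^2 - b*x} = sup_x {(y-b)*x - a*x^2}
FOC: (y - b) - 2a*x = 0 => x* = (y - b)/(2a)
x* = (-1.3091 + 3)/(2*2) = 0.4227
f*(-1.3091) = (y-b)^2/(4a) = (-1.3091 + 3)^2/(4*2)
= 2.8591/8 = 0.3574


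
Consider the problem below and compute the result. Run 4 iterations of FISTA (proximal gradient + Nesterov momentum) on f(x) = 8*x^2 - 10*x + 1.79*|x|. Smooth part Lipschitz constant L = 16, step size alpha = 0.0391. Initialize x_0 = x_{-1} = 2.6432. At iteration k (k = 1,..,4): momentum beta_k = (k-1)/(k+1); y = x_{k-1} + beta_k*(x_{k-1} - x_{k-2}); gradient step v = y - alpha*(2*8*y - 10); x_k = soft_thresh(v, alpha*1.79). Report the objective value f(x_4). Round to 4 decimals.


FISTA on f(x) = 8*x^2 - 10*x + 1.79*|x|
L = 16, alpha = 0.0391
Iteration 1: beta = 0.0, y = 2.6432 + 0.0*(2.6432 - 2.6432) = 2.6432
  grad(y) = 32.2912, v = y - alpha*grad = 1.3806
  prox(v) = soft_thresh(1.3806, 0.07) = 1.3106
Iteration 2: beta = 0.3333, y = 1.3106 + 0.3333*(1.3106 - 2.6432) = 0.8664
  grad(y) = 3.8629, v = y - alpha*grad = 0.7154
  prox(v) = soft_thresh(0.7154, 0.07) = 0.6454
Iteration 3: beta = 0.5, y = 0.6454 + 0.5*(0.6454 - 1.3106) = 0.3128
  grad(y) = -4.9953, v = y - alpha*grad = 0.5081
  prox(v) = soft_thresh(0.5081, 0.07) = 0.4381
Iteration 4: beta = 0.6, y = 0.4381 + 0.6*(0.4381 - 0.6454) = 0.3138
  grad(y) = -4.98, v = y - alpha*grad = 0.5085
  prox(v) = soft_thresh(0.5085, 0.07) = 0.4385
f(x_4) = 8*0.4385^2 - 10*0.4385 + 1.79*|0.4385| = -2.0618


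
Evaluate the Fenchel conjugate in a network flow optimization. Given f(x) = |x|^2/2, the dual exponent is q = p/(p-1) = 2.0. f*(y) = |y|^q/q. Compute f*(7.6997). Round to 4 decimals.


The conjugate exponent q satisfies 1/p + 1/q = 1.
p = 2, so q = 2/(2 - 1) = 2.0
|y|^q = 7.6997^2.0 = 59.2854
f*(7.6997) = 59.2854 / 2.0 = 29.6427


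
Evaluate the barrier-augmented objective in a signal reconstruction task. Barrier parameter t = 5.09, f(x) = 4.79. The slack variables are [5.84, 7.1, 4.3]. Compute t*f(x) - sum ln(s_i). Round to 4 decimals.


Step 1: Compute log-barrier.
ln values: [1.7647, 1.9601, 1.4586]
phi = -(1.7647 + 1.9601 + 1.4586) = -5.1834
Step 2: Compute augmented objective.
t*f(x) = 5.09*4.79 = 24.3811
Total = 24.3811 - 5.1834 = 19.1977


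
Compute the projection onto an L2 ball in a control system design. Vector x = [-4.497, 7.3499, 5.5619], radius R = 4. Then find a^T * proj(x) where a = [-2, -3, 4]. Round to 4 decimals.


Step 1: Compute ||x|| (intermediates to 6 decimals).
||x|| = sqrt((-4.497)^2 + 7.3499^2 + 5.5619^2) = 10.25567
Step 2: Project.
Since ||x|| > R, scale = R/||x|| = 4/10.25567 = 0.390028, proj(x) = scale * x
proj(x) = [-1.753956, 2.866667, 2.169297]
Step 3: Dot product.
a^T * proj(x) = -2*(-1.753956) - 3*2.866667 + 4*2.169297 = 3.5851


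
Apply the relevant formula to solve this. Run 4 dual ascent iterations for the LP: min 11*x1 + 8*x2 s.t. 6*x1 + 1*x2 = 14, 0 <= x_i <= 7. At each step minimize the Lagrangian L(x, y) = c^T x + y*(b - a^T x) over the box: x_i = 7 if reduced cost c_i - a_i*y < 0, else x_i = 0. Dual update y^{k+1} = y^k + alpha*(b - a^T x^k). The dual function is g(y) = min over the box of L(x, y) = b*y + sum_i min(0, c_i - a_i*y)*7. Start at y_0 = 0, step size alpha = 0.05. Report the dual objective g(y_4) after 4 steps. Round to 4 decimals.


Dual ascent for LP: min 11*x1 + 8*x2, 6*x1 + 1*x2 = 14, 0 <= x_i <= 7
Step 1: y^k = 0.0, reduced costs: (11.0, 8.0)
  x^k = (0.0, 0.0), subgradient = b - a^T x = 14.0
  y^{k+1} = 0.0 + 0.05*14.0 = 0.7
Step 2: y^k = 0.7, reduced costs: (6.8, 7.3)
  x^k = (0.0, 0.0), subgradient = b - a^T x = 14.0
  y^{k+1} = 0.7 + 0.05*14.0 = 1.4
Step 3: y^k = 1.4, reduced costs: (2.6, 6.6)
  x^k = (0.0, 0.0), subgradient = b - a^T x = 14.0
  y^{k+1} = 1.4 + 0.05*14.0 = 2.1
Step 4: y^k = 2.1, reduced costs: (-1.6, 5.9)
  x^k = (7.0, 0.0), subgradient = b - a^T x = -28.0
  y^{k+1} = 2.1 + 0.05*-28.0 = 0.7
Dual objective at y_4 = 0.7: reduced costs (6.8, 7.3), box minimizer x = (0.0, 0.0)
g(y_4) = b*y + (c1 - a1*y)*x1 + (c2 - a2*y)*x2 = 14*0.7 + 6.8*0.0 + 7.3*0.0 = 9.8 + 0.0 + 0.0 = 9.8


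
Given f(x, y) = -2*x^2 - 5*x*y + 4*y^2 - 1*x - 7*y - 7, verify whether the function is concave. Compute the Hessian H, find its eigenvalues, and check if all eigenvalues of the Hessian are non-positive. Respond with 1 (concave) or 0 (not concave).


The Hessian of f(x,y) = -2*x^2 - 5*x*y + 4*y^2 - 1*x - 7*y - 7 is:
H = [[-4, -5], [-5, 8]]
Trace = -4 + 8 = 4
Determinant = -4*8 - (-5)^2 = -57
Discriminant = (4)^2 - 4*-57 = 244.0
Eigenvalues: lambda_1 = -5.8102, lambda_2 = 9.8102
The function is not concave.

0


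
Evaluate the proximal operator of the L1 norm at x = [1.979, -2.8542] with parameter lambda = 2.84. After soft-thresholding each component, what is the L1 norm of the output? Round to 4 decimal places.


Soft-thresholding with lambda = 2.84:
prox(1.979) = sign(1.979)*max(|1.979| - 2.84, 0) = 0.0
prox(-2.8542) = sign(-2.8542)*max(|-2.8542| - 2.84, 0) = -0.0142
prox(x) = [0.0, -0.0142]
||prox(x)||_1 = 0.0 + 0.0142 = 0.0142


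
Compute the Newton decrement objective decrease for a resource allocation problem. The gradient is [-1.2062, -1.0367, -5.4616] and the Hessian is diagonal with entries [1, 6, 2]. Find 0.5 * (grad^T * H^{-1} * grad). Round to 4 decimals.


Step 1: H is diagonal, so H^(-1) * g = [-1.2062, -0.1728, -2.7308].
Step 2: g^T H^(-1) g = sum_i g_i^2 / H_ii
  = (-1.2062)^2/1 + (-1.0367)^2/6 + (-5.4616)^2/2
  = 1.4549 + 0.1791 + 14.9145 = 16.5486
Step 3: Objective decrease = 0.5 * g^T H^(-1) g = 8.2743


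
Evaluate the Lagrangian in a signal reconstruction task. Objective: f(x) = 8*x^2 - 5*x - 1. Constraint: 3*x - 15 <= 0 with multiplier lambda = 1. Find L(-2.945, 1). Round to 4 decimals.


Step 1: Evaluate f(x).
f(-2.945) = 8*(-2.945)^2 - 5*(-2.945) - 1 = 83.1092
Step 2: Evaluate g(x).
g(-2.945) = 3*-2.945 - 15 = -23.835
Step 3: Compute Lagrangian.
L = 83.1092 + 1*-23.835 = 59.2742


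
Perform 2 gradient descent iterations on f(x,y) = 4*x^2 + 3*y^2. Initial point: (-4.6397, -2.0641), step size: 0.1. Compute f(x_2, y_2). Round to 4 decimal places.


Gradient descent on f(x,y) = 4*x^2 + 3*y^2.
Starting point: (-4.6397, -2.0641), alpha = 0.1
Step 1: grad_x = 2*4*-4.6397 = -37.1176, grad_y = 2*3*-2.0641 = -12.3846
  x_1 = -4.6397 - 0.1*-37.1176 = -0.9279
  y_1 = -2.0641 - 0.1*-12.3846 = -0.8256
Step 2: grad_x = 2*4*-0.9279 = -7.4235, grad_y = 2*3*-0.8256 = -4.9538
  x_2 = -0.9279 - 0.1*-7.4235 = -0.1856
  y_2 = -0.8256 - 0.1*-4.9538 = -0.3303
f(-0.1856, -0.3303) = 4*(-0.1856)^2 + 3*(-0.3303)^2 = 0.465


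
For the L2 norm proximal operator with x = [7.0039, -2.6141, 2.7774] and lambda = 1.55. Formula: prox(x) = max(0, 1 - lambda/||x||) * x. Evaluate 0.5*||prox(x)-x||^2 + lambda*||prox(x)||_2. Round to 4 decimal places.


Step 1: Compute ||x||.
||x|| = 7.9751
Step 2: Compute scaling factor.
scale = max(0, 1 - 1.55/7.9751) = 0.8056
Step 3: prox(x) = [5.6427, -2.106, 2.2376]
||prox(x)|| = 6.4251
Step 4: Proximal objective.
0.5*||prox-x||^2 = 1.2013
lambda*||prox|| = 9.9589
Total = 11.1601


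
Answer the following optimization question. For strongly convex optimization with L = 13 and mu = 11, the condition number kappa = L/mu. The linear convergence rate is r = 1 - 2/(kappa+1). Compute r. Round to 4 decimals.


Step 1: Compute the condition number.
kappa = L/mu = 13/11 = 1.1818
Step 2: Compute the convergence rate.
r = 1 - 2/(kappa + 1) = 1 - 2*mu/(L + mu) = (L - mu)/(L + mu) = 2/24 = 0.0833


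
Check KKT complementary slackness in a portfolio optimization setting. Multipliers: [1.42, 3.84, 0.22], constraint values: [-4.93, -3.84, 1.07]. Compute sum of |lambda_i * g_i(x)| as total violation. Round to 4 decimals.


KKT complementary slackness check:
lambda_1 * g_1 = 1.42 * -4.93 = -7.0006
lambda_2 * g_2 = 3.84 * -3.84 = -14.7456
lambda_3 * g_3 = 0.22 * 1.07 = 0.2354
Total violation = 7.0006 + 14.7456 + 0.2354 = 21.9816


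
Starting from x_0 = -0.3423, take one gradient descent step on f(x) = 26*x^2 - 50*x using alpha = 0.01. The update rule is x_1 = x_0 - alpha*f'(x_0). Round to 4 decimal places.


We compute the gradient at x_0 and apply the update.
f'(x) = 52*x - 50
f'(-0.3423) = 52*-0.3423 - 50 = -67.7996
x_1 = -0.3423 - 0.01*-67.7996 = 0.3357


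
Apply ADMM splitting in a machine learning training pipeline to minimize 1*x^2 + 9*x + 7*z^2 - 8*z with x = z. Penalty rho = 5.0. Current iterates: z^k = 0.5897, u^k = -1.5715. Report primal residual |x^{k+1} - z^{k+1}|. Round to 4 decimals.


ADMM iteration with rho = 5.0, z^k = 0.5897, u^k = -1.5715
Step 1: x-update.
Minimize 1*x^2 + 9*x + (5.0/2)*(x - 0.5897 - 1.5715)^2
FOC: (2*1 + 5.0)*x = -9 + 5.0*(0.5897 + 1.5715)
x^{k+1} = 0.258
Step 2: z-update.
Minimize 7*z^2 - 8*z + (5.0/2)*(0.258 - z - 1.5715)^2
FOC: (2*7 + 5.0)*z = 8 + 5.0*(0.258 - 1.5715)
z^{k+1} = 0.0754
Step 3: u-update.
u^{k+1} = -1.5715 + 0.258 - 0.0754 = -1.3889
Step 4: Primal residual = |0.258 - 0.0754| = 0.1826


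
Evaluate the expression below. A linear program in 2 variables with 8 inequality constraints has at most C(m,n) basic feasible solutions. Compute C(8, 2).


Each vertex corresponds to some choice of n active constraints out of m, so the number of vertices is at most C(m, n) = m! / (n!(m-n)!).
m = 8, n = 2
Numerator: 8 * 7
Denominator: 2! = 2
C(8, 2) = 28


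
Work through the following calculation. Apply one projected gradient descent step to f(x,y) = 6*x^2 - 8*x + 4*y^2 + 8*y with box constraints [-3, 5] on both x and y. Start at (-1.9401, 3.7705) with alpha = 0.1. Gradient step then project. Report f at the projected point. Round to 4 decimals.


Step 1: Compute gradient at (-1.9401, 3.7705).
grad_x = 2*6*-1.9401 - 8 = -31.2812
grad_y = 2*4*3.7705 + 8 = 38.164
Step 2: Gradient step.
x_raw = -1.9401 - 0.1*-31.2812 = 1.188
y_raw = 3.7705 - 0.1*38.164 = -0.0459
Step 3: Project onto [-3, 5].
x_proj = clip(1.188) = 1.188
y_proj = clip(-0.0459) = -0.0459
Step 4: Evaluate f.
f(1.188, -0.0459) = -1.3946


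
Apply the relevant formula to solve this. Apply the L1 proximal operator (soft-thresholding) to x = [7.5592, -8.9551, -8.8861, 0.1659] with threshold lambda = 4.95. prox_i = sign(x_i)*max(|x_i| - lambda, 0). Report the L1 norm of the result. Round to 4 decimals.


Soft-thresholding with lambda = 4.95:
prox(7.5592) = sign(7.5592)*max(|7.5592| - 4.95, 0) = 2.6092
prox(-8.9551) = sign(-8.9551)*max(|-8.9551| - 4.95, 0) = -4.0051
prox(-8.8861) = sign(-8.8861)*max(|-8.8861| - 4.95, 0) = -3.9361
prox(0.1659) = sign(0.1659)*max(|0.1659| - 4.95, 0) = 0.0
prox(x) = [2.6092, -4.0051, -3.9361, 0.0]
||prox(x)||_1 = 2.6092 + 4.0051 + 3.9361 + 0.0 = 10.5504


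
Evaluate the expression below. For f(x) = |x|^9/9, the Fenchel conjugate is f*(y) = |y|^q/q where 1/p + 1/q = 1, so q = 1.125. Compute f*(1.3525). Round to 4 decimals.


The conjugate exponent q satisfies 1/p + 1/q = 1.
p = 9, so q = 9/(9 - 1) = 1.125
|y|^q = 1.3525^1.125 = 1.4045
f*(1.3525) = 1.4045 / 1.125 = 1.2485


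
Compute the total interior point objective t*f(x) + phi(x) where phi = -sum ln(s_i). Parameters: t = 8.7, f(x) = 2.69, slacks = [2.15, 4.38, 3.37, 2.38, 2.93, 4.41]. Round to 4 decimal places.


Step 1: Compute log-barrier.
ln values: [0.7655, 1.477, 1.2149, 0.8671, 1.075, 1.4839]
phi = -(0.7655 + 1.477 + 1.2149 + 0.8671 + 1.075 + 1.4839) = -6.8834
Step 2: Compute augmented objective.
t*f(x) = 8.7*2.69 = 23.403
Total = 23.403 - 6.8834 = 16.5196


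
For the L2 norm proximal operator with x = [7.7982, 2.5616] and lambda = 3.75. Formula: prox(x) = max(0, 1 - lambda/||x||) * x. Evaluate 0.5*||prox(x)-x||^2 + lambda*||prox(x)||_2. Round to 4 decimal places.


Step 1: Compute ||x||.
||x|| = 8.2081
Step 2: Compute scaling factor.
scale = max(0, 1 - 3.75/8.2081) = 0.5431
Step 3: prox(x) = [4.2355, 1.3913]
||prox(x)|| = 4.4581
Step 4: Proximal objective.
0.5*||prox-x||^2 = 7.0313
lambda*||prox|| = 16.7179
Total = 23.7493


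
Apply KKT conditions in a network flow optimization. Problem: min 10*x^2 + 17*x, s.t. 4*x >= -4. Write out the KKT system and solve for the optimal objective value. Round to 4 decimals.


Step 1: Try lambda = 0 (constraint inactive).
Stationarity: 2*10*x + 17 = 0
x* = -17/(2*10) = -0.85
Check constraint: 4*-0.85 = -3.4 >= -4 -- satisfied.
Step 2: Compute optimal value.
f(x*) = 10*(-0.85)^2 + 17*(-0.85) = -7.225


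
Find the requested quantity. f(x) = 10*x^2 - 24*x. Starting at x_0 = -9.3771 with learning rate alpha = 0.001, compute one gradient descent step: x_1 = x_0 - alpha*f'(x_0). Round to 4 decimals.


We compute the gradient at x_0 and apply the update.
f'(x) = 20*x - 24
f'(-9.3771) = 20*-9.3771 - 24 = -211.542
x_1 = -9.3771 - 0.001*-211.542 = -9.1656


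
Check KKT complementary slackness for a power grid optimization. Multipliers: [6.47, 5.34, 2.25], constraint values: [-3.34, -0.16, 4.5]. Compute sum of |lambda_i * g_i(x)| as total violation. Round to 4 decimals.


KKT complementary slackness check:
lambda_1 * g_1 = 6.47 * -3.34 = -21.6098
lambda_2 * g_2 = 5.34 * -0.16 = -0.8544
lambda_3 * g_3 = 2.25 * 4.5 = 10.125
Total violation = 21.6098 + 0.8544 + 10.125 = 32.5892


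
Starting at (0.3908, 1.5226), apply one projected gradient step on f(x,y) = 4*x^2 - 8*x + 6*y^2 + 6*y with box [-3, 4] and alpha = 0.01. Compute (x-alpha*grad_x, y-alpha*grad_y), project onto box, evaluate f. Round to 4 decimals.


Step 1: Compute gradient at (0.3908, 1.5226).
grad_x = 2*4*0.3908 - 8 = -4.8736
grad_y = 2*6*1.5226 + 6 = 24.2712
Step 2: Gradient step.
x_raw = 0.3908 - 0.01*-4.8736 = 0.4395
y_raw = 1.5226 - 0.01*24.2712 = 1.2799
Step 3: Project onto [-3, 4].
x_proj = clip(0.4395) = 0.4395
y_proj = clip(1.2799) = 1.2799
Step 4: Evaluate f.
f(0.4395, 1.2799) = 14.7645


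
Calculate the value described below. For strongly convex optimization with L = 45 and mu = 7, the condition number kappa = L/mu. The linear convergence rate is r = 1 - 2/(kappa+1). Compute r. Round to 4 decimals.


Step 1: Compute the condition number.
kappa = L/mu = 45/7 = 6.4286
Step 2: Compute the convergence rate.
r = 1 - 2/(kappa + 1) = 1 - 2*mu/(L + mu) = (L - mu)/(L + mu) = 38/52 = 0.7308


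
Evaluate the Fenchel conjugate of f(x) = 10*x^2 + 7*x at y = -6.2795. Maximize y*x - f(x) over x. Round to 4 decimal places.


f*(y) = sup_x {y*x - a*x^2 - b*x} = sup_x {(y-b)*x - a*x^2}
FOC: (y - b) - 2a*x = 0 => x* = (y - b)/(2a)
x* = (-6.2795 - 7)/(2*10) = -0.664
f*(-6.2795) = (y-b)^2/(4a) = (-6.2795 - 7)^2/(4*10)
= 176.3451/40 = 4.4086


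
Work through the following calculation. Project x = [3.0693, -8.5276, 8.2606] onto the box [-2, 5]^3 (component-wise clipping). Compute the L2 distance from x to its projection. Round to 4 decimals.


Project each component onto [-2, 5].
clip(3.0693) = 3.0693, clip(-8.5276) = -2.0, clip(8.2606) = 5.0
Projection = [3.0693, -2.0, 5.0]
Squared diffs: [0.0, 42.6096, 10.6315]
Distance = sqrt(53.2411) = 7.2966


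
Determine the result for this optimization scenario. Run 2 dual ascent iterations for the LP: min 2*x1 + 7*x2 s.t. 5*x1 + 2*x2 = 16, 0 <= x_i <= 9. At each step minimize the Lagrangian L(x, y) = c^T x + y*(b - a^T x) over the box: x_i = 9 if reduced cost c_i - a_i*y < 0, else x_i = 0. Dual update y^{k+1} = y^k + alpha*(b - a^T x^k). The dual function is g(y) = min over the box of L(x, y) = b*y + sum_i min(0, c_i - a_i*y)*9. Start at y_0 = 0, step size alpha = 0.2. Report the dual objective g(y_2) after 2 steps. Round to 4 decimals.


Dual ascent for LP: min 2*x1 + 7*x2, 5*x1 + 2*x2 = 16, 0 <= x_i <= 9
Step 1: y^k = 0.0, reduced costs: (2.0, 7.0)
  x^k = (0.0, 0.0), subgradient = b - a^T x = 16.0
  y^{k+1} = 0.0 + 0.2*16.0 = 3.2
Step 2: y^k = 3.2, reduced costs: (-14.0, 0.6)
  x^k = (9.0, 0.0), subgradient = b - a^T x = -29.0
  y^{k+1} = 3.2 + 0.2*-29.0 = -2.6
Dual objective at y_2 = -2.6: reduced costs (15.0, 12.2), box minimizer x = (0.0, 0.0)
g(y_2) = b*y + (c1 - a1*y)*x1 + (c2 - a2*y)*x2 = 16*(-2.6) + 15.0*0.0 + 12.2*0.0 = -41.6 + 0.0 + 0.0 = -41.6


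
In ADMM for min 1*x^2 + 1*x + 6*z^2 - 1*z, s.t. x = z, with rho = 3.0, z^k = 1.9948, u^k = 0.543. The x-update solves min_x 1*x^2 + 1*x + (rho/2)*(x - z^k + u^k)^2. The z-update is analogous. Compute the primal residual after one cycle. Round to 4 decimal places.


ADMM iteration with rho = 3.0, z^k = 1.9948, u^k = 0.543
Step 1: x-update.
Minimize 1*x^2 + 1*x + (3.0/2)*(x - 1.9948 + 0.543)^2
FOC: (2*1 + 3.0)*x = -1 + 3.0*(1.9948 - 0.543)
x^{k+1} = 0.6711
Step 2: z-update.
Minimize 6*z^2 - 1*z + (3.0/2)*(0.6711 - z + 0.543)^2
FOC: (2*6 + 3.0)*z = 1 + 3.0*(0.6711 + 0.543)
z^{k+1} = 0.3095
Step 3: u-update.
u^{k+1} = 0.543 + 0.6711 - 0.3095 = 0.9046
Step 4: Primal residual = |0.6711 - 0.3095| = 0.3616


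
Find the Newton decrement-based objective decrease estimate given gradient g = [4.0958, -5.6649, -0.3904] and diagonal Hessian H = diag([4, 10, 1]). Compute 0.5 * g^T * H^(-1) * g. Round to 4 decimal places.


Step 1: H is diagonal, so H^(-1) * g = [1.024, -0.5665, -0.3904].
Step 2: g^T H^(-1) g = sum_i g_i^2 / H_ii
  = (4.0958)^2/4 + (-5.6649)^2/10 + (-0.3904)^2/1
  = 4.1939 + 3.2091 + 0.1524 = 7.5554
Step 3: Objective decrease = 0.5 * g^T H^(-1) g = 3.7777


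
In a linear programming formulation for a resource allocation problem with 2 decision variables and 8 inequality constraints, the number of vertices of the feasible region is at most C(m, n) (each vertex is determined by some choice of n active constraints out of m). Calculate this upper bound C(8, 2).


Each vertex corresponds to some choice of n active constraints out of m, so the number of vertices is at most C(m, n) = m! / (n!(m-n)!).
m = 8, n = 2
Numerator: 8 * 7
Denominator: 2! = 2
C(8, 2) = 28


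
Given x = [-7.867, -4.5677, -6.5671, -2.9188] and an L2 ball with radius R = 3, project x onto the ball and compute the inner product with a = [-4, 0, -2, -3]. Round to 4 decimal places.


Step 1: Compute ||x|| (intermediates to 6 decimals).
||x|| = sqrt((-7.867)^2 + (-4.5677)^2 + (-6.5671)^2 + (-2.9188)^2) = 11.593091
Step 2: Project.
Since ||x|| > R, scale = R/||x|| = 3/11.593091 = 0.258775, proj(x) = scale * x
proj(x) = [-2.035783, -1.182007, -1.699401, -0.755312]
Step 3: Dot product.
a^T * proj(x) = -4*(-2.035783) + 0*(-1.182007) - 2*(-1.699401) - 3*(-0.755312) = 13.8079


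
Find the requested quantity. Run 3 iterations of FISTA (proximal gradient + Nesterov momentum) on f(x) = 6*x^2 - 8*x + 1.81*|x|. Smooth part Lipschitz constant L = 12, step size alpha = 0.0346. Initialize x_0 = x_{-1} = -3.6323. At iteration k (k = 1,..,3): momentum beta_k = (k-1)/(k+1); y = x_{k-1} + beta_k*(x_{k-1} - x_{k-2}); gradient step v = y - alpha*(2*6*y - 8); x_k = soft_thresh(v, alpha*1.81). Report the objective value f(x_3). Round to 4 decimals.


FISTA on f(x) = 6*x^2 - 8*x + 1.81*|x|
L = 12, alpha = 0.0346
Iteration 1: beta = 0.0, y = -3.6323 + 0.0*(-3.6323 + 3.6323) = -3.6323
  grad(y) = -51.5876, v = y - alpha*grad = -1.8474
  prox(v) = soft_thresh(-1.8474, 0.0626) = -1.7847
Iteration 2: beta = 0.3333, y = -1.7847 + 0.3333*(-1.7847 + 3.6323) = -1.1689
  grad(y) = -22.0267, v = y - alpha*grad = -0.4068
  prox(v) = soft_thresh(-0.4068, 0.0626) = -0.3441
Iteration 3: beta = 0.5, y = -0.3441 + 0.5*(-0.3441 + 1.7847) = 0.3762
  grad(y) = -3.4861, v = y - alpha*grad = 0.4968
  prox(v) = soft_thresh(0.4968, 0.0626) = 0.4342
f(x_3) = 6*0.4342^2 - 8*0.4342 + 1.81*|0.4342| = -1.5565


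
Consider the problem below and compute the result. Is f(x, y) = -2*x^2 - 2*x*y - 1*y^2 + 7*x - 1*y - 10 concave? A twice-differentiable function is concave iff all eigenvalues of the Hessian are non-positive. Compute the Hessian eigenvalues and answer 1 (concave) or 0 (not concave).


The Hessian of f(x,y) = -2*x^2 - 2*x*y - 1*y^2 + 7*x - 1*y - 10 is:
H = [[-4, -2], [-2, -2]]
Trace = -4 - 2 = -6
Determinant = -4*-2 - (-2)^2 = 4
Discriminant = (-6)^2 - 4*4 = 20.0
Eigenvalues: lambda_1 = -5.2361, lambda_2 = -0.7639
The function is concave.

1


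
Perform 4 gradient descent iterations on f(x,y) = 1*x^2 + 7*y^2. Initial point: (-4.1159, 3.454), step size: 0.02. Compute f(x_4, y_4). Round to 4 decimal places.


Gradient descent on f(x,y) = 1*x^2 + 7*y^2.
Starting point: (-4.1159, 3.454), alpha = 0.02
Step 1: grad_x = 2*1*-4.1159 = -8.2318, grad_y = 2*7*3.454 = 48.356
  x_1 = -4.1159 - 0.02*-8.2318 = -3.9513
  y_1 = 3.454 - 0.02*48.356 = 2.4869
Step 2: grad_x = 2*1*-3.9513 = -7.9025, grad_y = 2*7*2.4869 = 34.8163
  x_2 = -3.9513 - 0.02*-7.9025 = -3.7932
  y_2 = 2.4869 - 0.02*34.8163 = 1.7906
Step 3: grad_x = 2*1*-3.7932 = -7.5864, grad_y = 2*7*1.7906 = 25.0678
  x_3 = -3.7932 - 0.02*-7.5864 = -3.6415
  y_3 = 1.7906 - 0.02*25.0678 = 1.2892
Step 4: grad_x = 2*1*-3.6415 = -7.283, grad_y = 2*7*1.2892 = 18.0488
  x_4 = -3.6415 - 0.02*-7.283 = -3.4958
  y_4 = 1.2892 - 0.02*18.0488 = 0.9282
f(-3.4958, 0.9282) = 1*(-3.4958)^2 + 7*0.9282^2 = 18.252


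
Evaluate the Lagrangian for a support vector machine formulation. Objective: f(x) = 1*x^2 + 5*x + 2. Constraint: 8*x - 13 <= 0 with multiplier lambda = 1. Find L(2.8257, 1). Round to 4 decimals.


Step 1: Evaluate f(x).
f(2.8257) = 1*2.8257^2 + 5*2.8257 + 2 = 24.1131
Step 2: Evaluate g(x).
g(2.8257) = 8*2.8257 - 13 = 9.6056
Step 3: Compute Lagrangian.
L = 24.1131 + 1*9.6056 = 33.7187


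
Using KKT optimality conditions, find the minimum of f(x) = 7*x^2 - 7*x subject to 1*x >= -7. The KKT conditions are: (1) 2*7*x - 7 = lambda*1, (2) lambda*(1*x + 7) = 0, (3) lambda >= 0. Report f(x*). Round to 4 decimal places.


Step 1: Try lambda = 0 (constraint inactive).
Stationarity: 2*7*x - 7 = 0
x* = 7/(2*7) = 0.5
Check constraint: 1*0.5 = 0.5 >= -7 -- satisfied.
Step 2: Compute optimal value.
f(x*) = 7*0.5^2 - 7*0.5 = -1.75


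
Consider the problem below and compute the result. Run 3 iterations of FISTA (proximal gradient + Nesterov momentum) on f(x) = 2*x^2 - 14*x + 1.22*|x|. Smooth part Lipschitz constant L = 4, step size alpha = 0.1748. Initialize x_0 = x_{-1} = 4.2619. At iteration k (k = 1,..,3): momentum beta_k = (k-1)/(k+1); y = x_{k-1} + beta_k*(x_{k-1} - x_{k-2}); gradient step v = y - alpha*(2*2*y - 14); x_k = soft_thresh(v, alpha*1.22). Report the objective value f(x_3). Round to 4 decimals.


FISTA on f(x) = 2*x^2 - 14*x + 1.22*|x|
L = 4, alpha = 0.1748
Iteration 1: beta = 0.0, y = 4.2619 + 0.0*(4.2619 - 4.2619) = 4.2619
  grad(y) = 3.0476, v = y - alpha*grad = 3.7292
  prox(v) = soft_thresh(3.7292, 0.2133) = 3.5159
Iteration 2: beta = 0.3333, y = 3.5159 + 0.3333*(3.5159 - 4.2619) = 3.2673
  grad(y) = -0.9309, v = y - alpha*grad = 3.43
  prox(v) = soft_thresh(3.43, 0.2133) = 3.2167
Iteration 3: beta = 0.5, y = 3.2167 + 0.5*(3.2167 - 3.5159) = 3.0671
  grad(y) = -1.7314, v = y - alpha*grad = 3.3698
  prox(v) = soft_thresh(3.3698, 0.2133) = 3.1565
f(x_3) = 2*3.1565^2 - 14*3.1565 + 1.22*|3.1565| = -20.4131


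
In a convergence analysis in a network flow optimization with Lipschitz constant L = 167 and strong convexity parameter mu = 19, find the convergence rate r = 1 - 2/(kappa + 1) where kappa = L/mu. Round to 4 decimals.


Step 1: Compute the condition number.
kappa = L/mu = 167/19 = 8.7895
Step 2: Compute the convergence rate.
r = 1 - 2/(kappa + 1) = 1 - 2*mu/(L + mu) = (L - mu)/(L + mu) = 148/186 = 0.7957


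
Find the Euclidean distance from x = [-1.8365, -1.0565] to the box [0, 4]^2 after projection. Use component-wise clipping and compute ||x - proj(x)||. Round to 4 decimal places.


Project each component onto [0, 4].
clip(-1.8365) = 0.0, clip(-1.0565) = 0.0
Projection = [0.0, 0.0]
Squared diffs: [3.3727, 1.1162]
Distance = sqrt(4.4889) = 2.1187


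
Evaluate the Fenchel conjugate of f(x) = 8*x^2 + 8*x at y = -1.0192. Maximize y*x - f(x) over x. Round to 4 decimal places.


f*(y) = sup_x {y*x - a*x^2 - b*x} = sup_x {(y-b)*x - a*x^2}
FOC: (y - b) - 2a*x = 0 => x* = (y - b)/(2a)
x* = (-1.0192 - 8)/(2*8) = -0.5637
f*(-1.0192) = (y-b)^2/(4a) = (-1.0192 - 8)^2/(4*8)
= 81.346/32 = 2.5421


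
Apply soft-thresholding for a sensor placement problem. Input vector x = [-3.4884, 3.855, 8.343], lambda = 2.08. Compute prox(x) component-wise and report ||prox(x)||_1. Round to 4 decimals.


Soft-thresholding with lambda = 2.08:
prox(-3.4884) = sign(-3.4884)*max(|-3.4884| - 2.08, 0) = -1.4084
prox(3.855) = sign(3.855)*max(|3.855| - 2.08, 0) = 1.775
prox(8.343) = sign(8.343)*max(|8.343| - 2.08, 0) = 6.263
prox(x) = [-1.4084, 1.775, 6.263]
||prox(x)||_1 = 1.4084 + 1.775 + 6.263 = 9.4464


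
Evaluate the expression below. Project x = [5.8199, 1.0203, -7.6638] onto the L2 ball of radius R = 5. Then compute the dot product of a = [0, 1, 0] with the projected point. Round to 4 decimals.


Step 1: Compute ||x|| (intermediates to 6 decimals).
||x|| = sqrt(5.8199^2 + 1.0203^2 + (-7.6638)^2) = 9.67709
Step 2: Project.
Since ||x|| > R, scale = R/||x|| = 5/9.67709 = 0.516684, proj(x) = scale * x
proj(x) = [3.007049, 0.527173, -3.959763]
Step 3: Dot product.
a^T * proj(x) = 0*3.007049 + 1*0.527173 + 0*(-3.959763) = 0.5272


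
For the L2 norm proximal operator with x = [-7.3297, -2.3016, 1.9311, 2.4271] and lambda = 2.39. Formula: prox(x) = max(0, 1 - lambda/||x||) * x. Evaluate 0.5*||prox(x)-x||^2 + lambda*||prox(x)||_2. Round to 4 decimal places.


Step 1: Compute ||x||.
||x|| = 8.285
Step 2: Compute scaling factor.
scale = max(0, 1 - 2.39/8.285) = 0.7115
Step 3: prox(x) = [-5.2153, -1.6377, 1.374, 1.7269]
||prox(x)|| = 5.895
Step 4: Proximal objective.
0.5*||prox-x||^2 = 2.8561
lambda*||prox|| = 14.0891
Total = 16.9452


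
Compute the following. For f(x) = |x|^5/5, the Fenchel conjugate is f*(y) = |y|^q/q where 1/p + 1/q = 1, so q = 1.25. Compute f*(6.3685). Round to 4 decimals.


The conjugate exponent q satisfies 1/p + 1/q = 1.
p = 5, so q = 5/(5 - 1) = 1.25
|y|^q = 6.3685^1.25 = 10.1169
f*(6.3685) = 10.1169 / 1.25 = 8.0935


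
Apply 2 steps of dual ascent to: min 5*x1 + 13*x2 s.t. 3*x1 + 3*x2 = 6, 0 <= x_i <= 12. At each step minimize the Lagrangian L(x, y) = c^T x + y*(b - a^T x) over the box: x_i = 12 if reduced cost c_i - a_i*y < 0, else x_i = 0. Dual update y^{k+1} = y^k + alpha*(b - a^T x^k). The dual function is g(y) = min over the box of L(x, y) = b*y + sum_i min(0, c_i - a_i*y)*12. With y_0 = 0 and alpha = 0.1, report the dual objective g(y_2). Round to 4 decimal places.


Dual ascent for LP: min 5*x1 + 13*x2, 3*x1 + 3*x2 = 6, 0 <= x_i <= 12
Step 1: y^k = 0.0, reduced costs: (5.0, 13.0)
  x^k = (0.0, 0.0), subgradient = b - a^T x = 6.0
  y^{k+1} = 0.0 + 0.1*6.0 = 0.6
Step 2: y^k = 0.6, reduced costs: (3.2, 11.2)
  x^k = (0.0, 0.0), subgradient = b - a^T x = 6.0
  y^{k+1} = 0.6 + 0.1*6.0 = 1.2
Dual objective at y_2 = 1.2: reduced costs (1.4, 9.4), box minimizer x = (0.0, 0.0)
g(y_2) = b*y + (c1 - a1*y)*x1 + (c2 - a2*y)*x2 = 6*1.2 + 1.4*0.0 + 9.4*0.0 = 7.2 + 0.0 + 0.0 = 7.2


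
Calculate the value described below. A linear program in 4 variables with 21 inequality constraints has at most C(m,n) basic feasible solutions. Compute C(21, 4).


Each vertex corresponds to some choice of n active constraints out of m, so the number of vertices is at most C(m, n) = m! / (n!(m-n)!).
m = 21, n = 4
Numerator: 21 * 20 * 19 * 18
Denominator: 4! = 24
C(21, 4) = 5985


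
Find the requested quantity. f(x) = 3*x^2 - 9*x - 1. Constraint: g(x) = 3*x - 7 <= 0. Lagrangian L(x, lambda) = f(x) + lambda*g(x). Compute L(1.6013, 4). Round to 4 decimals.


Step 1: Evaluate f(x).
f(1.6013) = 3*1.6013^2 - 9*1.6013 - 1 = -7.7192
Step 2: Evaluate g(x).
g(1.6013) = 3*1.6013 - 7 = -2.1961
Step 3: Compute Lagrangian.
L = -7.7192 + 4*-2.1961 = -16.5036


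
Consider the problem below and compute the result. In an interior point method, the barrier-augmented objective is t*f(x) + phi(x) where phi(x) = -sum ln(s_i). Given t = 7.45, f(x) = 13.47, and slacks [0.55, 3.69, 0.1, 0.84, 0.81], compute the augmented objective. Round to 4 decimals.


Step 1: Compute log-barrier.
ln values: [-0.5978, 1.3056, -2.3026, -0.1744, -0.2107]
phi = -(-0.5978 + 1.3056 - 2.3026 - 0.1744 - 0.2107) = 1.9799
Step 2: Compute augmented objective.
t*f(x) = 7.45*13.47 = 100.3515
Total = 100.3515 + 1.9799 = 102.3314


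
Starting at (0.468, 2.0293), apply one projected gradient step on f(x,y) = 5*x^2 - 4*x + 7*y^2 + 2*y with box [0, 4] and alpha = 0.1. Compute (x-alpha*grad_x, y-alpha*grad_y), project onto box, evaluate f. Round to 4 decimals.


Step 1: Compute gradient at (0.468, 2.0293).
grad_x = 2*5*0.468 - 4 = 0.68
grad_y = 2*7*2.0293 + 2 = 30.4102
Step 2: Gradient step.
x_raw = 0.468 - 0.1*0.68 = 0.4
y_raw = 2.0293 - 0.1*30.4102 = -1.0117
Step 3: Project onto [0, 4].
x_proj = clip(0.4) = 0.4
y_proj = clip(-1.0117) = 0.0
Step 4: Evaluate f.
f(0.4, 0.0) = -0.8


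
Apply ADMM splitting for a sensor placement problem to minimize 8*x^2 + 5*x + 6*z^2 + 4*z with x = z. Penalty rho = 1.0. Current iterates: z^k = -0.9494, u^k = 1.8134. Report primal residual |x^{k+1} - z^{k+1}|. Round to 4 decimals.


ADMM iteration with rho = 1.0, z^k = -0.9494, u^k = 1.8134
Step 1: x-update.
Minimize 8*x^2 + 5*x + (1.0/2)*(x + 0.9494 + 1.8134)^2
FOC: (2*8 + 1.0)*x = -5 + 1.0*(-0.9494 - 1.8134)
x^{k+1} = -0.4566
Step 2: z-update.
Minimize 6*z^2 + 4*z + (1.0/2)*(-0.4566 - z + 1.8134)^2
FOC: (2*6 + 1.0)*z = -4 + 1.0*(-0.4566 + 1.8134)
z^{k+1} = -0.2033
Step 3: u-update.
u^{k+1} = 1.8134 - 0.4566 + 0.2033 = 1.5601
Step 4: Primal residual = |-0.4566 + 0.2033| = 0.2533


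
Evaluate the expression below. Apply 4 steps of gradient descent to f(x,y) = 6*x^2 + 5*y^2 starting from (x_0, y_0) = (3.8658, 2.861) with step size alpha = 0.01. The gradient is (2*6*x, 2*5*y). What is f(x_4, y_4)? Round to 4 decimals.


Gradient descent on f(x,y) = 6*x^2 + 5*y^2.
Starting point: (3.8658, 2.861), alpha = 0.01
Step 1: grad_x = 2*6*3.8658 = 46.3896, grad_y = 2*5*2.861 = 28.61
  x_1 = 3.8658 - 0.01*46.3896 = 3.4019
  y_1 = 2.861 - 0.01*28.61 = 2.5749
Step 2: grad_x = 2*6*3.4019 = 40.8228, grad_y = 2*5*2.5749 = 25.749
  x_2 = 3.4019 - 0.01*40.8228 = 2.9937
  y_2 = 2.5749 - 0.01*25.749 = 2.3174
Step 3: grad_x = 2*6*2.9937 = 35.9241, grad_y = 2*5*2.3174 = 23.1741
  x_3 = 2.9937 - 0.01*35.9241 = 2.6344
  y_3 = 2.3174 - 0.01*23.1741 = 2.0857
Step 4: grad_x = 2*6*2.6344 = 31.6132, grad_y = 2*5*2.0857 = 20.8567
  x_4 = 2.6344 - 0.01*31.6132 = 2.3183
  y_4 = 2.0857 - 0.01*20.8567 = 1.8771
f(2.3183, 1.8771) = 6*2.3183^2 + 5*1.8771^2 = 49.8647


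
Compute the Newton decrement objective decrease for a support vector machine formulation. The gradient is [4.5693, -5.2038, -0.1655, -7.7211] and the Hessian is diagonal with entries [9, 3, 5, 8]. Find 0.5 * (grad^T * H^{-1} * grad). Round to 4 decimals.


Step 1: H is diagonal, so H^(-1) * g = [0.5077, -1.7346, -0.0331, -0.9651].
Step 2: g^T H^(-1) g = sum_i g_i^2 / H_ii
  = (4.5693)^2/9 + (-5.2038)^2/3 + (-0.1655)^2/5 + (-7.7211)^2/8
  = 2.3198 + 9.0265 + 0.0055 + 7.4519 = 18.8037
Step 3: Objective decrease = 0.5 * g^T H^(-1) g = 9.4019


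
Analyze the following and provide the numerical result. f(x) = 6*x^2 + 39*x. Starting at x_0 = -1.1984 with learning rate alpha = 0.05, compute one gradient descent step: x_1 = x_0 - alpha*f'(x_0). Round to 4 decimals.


We compute the gradient at x_0 and apply the update.
f'(x) = 12*x + 39
f'(-1.1984) = 12*-1.1984 + 39 = 24.6192
x_1 = -1.1984 - 0.05*24.6192 = -2.4294
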